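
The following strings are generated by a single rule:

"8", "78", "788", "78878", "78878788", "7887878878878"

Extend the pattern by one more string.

From term 3 onward, concatenate the last term with the second-to-last: 78·8 = 788, 788·78 = 78878, …
So term 7 is 7887878878878·78878788.

788787887887878878788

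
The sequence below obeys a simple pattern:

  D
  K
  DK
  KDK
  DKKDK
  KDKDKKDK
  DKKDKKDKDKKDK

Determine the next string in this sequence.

KDKDKKDKDKKDKKDKDKKDK

From term 3 onward, concatenate the second-to-last term with the last: D·K = DK, K·DK = KDK, …
The next term joins KDKDKKDK and DKKDKKDKDKKDK.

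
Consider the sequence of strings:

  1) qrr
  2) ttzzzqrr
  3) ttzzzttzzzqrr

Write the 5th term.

ttzzzttzzzttzzzttzzzqrr

The strings grow by a fixed prefix ttzzz each time.
From ttzzzttzzzqrr, 2 further steps: ttzzzttzzzqrr → ttzzzttzzzttzzzqrr → (answer).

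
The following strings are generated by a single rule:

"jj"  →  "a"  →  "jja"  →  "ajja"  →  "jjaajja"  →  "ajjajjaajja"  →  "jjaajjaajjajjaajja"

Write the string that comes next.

ajjajjaajjajjaajjaajjajjaajja

This is a Fibonacci-style word recurrence s(k) = s(k−2)·s(k−1): e.g. jj·a = jja.
So term 8 is ajjajjaajja·jjaajjaajjajjaajja.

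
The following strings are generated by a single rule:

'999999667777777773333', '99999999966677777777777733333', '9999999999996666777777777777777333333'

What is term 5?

Term n consists of 3n 9's, followed by n 6's, followed by 3n+3 7's, followed by n+2 3's, where the shown terms are n = 2, 3, 4.
Setting n = 6 gives 18, 6, 21, 8 characters in each block.

99999999999999999966666677777777777777777777733333333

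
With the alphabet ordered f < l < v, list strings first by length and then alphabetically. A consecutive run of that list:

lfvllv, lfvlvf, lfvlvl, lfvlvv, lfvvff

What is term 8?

lfvvlf

Continuing the enumeration 3 steps past lfvvff: lfvvff → lfvvfl → lfvvfv → (answer).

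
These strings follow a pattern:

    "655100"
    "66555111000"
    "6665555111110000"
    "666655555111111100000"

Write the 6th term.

Each string has the form 6^{n} 5^{n+1} 1^{2n-1} 0^{n+1} (n = 1, 2, …).
Setting n = 6 gives 6, 7, 11, 7 characters in each block.

6666665555555111111111110000000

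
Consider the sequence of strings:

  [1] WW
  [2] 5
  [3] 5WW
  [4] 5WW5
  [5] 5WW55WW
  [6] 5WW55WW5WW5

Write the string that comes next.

5WW55WW5WW55WW55WW

This is a Fibonacci-style word recurrence s(k) = s(k−1)·s(k−2): e.g. 5·WW = 5WW.
The next term joins 5WW55WW5WW5 and 5WW55WW.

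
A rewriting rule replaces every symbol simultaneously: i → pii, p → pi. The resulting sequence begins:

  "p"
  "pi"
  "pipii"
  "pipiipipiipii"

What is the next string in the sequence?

pipiipipiipiipipiipipiipiipipiipii

Applying the rule to each of the 13 symbols of pipiipipiipii gives the pieces pi pii pi pii pii pi pii pi pii pii pi pii pii, which concatenate to the answer.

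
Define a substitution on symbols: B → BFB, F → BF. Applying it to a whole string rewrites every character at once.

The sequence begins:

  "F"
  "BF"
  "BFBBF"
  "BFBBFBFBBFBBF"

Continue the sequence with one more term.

Rewriting the 13 symbols of BFBBFBFBBFBBF one by one yields BFB BF BFB BFB BF BFB BF BFB BFB BF BFB BFB BF; concatenated:

BFBBFBFBBFBBFBFBBFBFBBFBBFBFBBFBBF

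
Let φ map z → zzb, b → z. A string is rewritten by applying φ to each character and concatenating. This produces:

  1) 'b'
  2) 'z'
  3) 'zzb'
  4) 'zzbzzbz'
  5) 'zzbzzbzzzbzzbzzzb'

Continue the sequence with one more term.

Replace each of the 17 characters of zzbzzbzzzbzzbzzzb in place — zzb zzb z zzb zzb z zzb zzb zzb z zzb zzb z zzb zzb zzb z — and concatenate.

zzbzzbzzzbzzbzzzbzzbzzbzzzbzzbzzzbzzbzzbz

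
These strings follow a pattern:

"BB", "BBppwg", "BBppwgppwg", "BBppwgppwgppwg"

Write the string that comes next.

Every step adds ppwg to the end: s(k+1) = s(k)·ppwg.
One more step from BBppwgppwgppwg gives the answer.

BBppwgppwgppwgppwg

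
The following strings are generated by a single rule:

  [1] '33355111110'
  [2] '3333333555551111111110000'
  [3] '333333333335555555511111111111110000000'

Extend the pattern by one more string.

Each string has the form 3^{4n-1} 5^{3n-1} 1^{4n+1} 0^{3n-2} (n = 1, 2, …).
For the next term, n = 4, so the run lengths are 15, 11, 17, 10.

33333333333333355555555555111111111111111110000000000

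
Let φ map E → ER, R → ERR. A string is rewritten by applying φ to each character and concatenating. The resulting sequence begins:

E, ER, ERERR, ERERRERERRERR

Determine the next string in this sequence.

φ(ERERRERERRERR) expands symbol-by-symbol to ER ERR ER ERR ERR ER ERR ER ERR ERR ER ERR ERR; joining the 13 pieces gives the next term.

ERERRERERRERRERERRERERRERRERERRERR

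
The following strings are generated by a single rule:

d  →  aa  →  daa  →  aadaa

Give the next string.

daaaadaa

Each term (from the third on) is the two preceding terms concatenated in order: term 3 = d·aa = daa.
So term 5 is daa·aadaa.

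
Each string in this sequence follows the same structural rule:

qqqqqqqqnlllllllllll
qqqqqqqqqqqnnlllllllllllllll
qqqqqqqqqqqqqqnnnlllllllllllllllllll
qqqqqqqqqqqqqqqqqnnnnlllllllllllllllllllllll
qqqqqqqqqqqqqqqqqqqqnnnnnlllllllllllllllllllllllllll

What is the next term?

qqqqqqqqqqqqqqqqqqqqqqqnnnnnnlllllllllllllllllllllllllllllll

The n-th term is 3n-1 q's then n-2 n's then 4n-1 l's, where the shown terms are n = 3, 4, 5, 6, 7.
At n = 8 the blocks have lengths 23, 6, 31.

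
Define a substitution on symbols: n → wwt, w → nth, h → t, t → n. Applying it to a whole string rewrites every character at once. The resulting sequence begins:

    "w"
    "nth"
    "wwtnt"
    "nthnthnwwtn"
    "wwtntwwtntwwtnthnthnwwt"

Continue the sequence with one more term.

nthnthnwwtnnthnthnwwtnnthnthnwwtntwwtntwwtnthnthn

Replace each of the 23 characters of wwtntwwtntwwtnthnthnwwt in place — nth nth n wwt n nth nth n wwt n nth nth n wwt n t wwt n t wwt nth nth n — and concatenate.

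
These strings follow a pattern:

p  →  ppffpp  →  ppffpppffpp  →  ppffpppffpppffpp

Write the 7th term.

The strings grow by a fixed prefix ppffp each time.
From ppffpppffpppffpp, 3 further steps: ppffpppffpppffpp → ppffpppffpppffpppffpp → ppffpppffpppffpppffpppffpp → (answer).

ppffpppffpppffpppffpppffpppffpp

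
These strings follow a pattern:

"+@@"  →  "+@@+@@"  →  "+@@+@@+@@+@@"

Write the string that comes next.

s(k+1) = s(k)·s(k) — each term doubles the last.
Doubling +@@+@@+@@+@@:

+@@+@@+@@+@@+@@+@@+@@+@@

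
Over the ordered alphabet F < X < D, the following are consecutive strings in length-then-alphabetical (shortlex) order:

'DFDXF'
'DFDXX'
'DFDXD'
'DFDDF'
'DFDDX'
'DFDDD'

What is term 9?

Advancing 3 positions from DFDDD through DFDDD → DXFFF → DXFFX reaches term 9.

DXFFD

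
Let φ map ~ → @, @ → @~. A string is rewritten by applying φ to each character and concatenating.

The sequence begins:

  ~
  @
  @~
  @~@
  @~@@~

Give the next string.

Expanding @~@@~: @→@~, ~→@, @→@~, @→@~, ~→@. Concatenated: @~ @ @~ @~ @.

@~@@~@~@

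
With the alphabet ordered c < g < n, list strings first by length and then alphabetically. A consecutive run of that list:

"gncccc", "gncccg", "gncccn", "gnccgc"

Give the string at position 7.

gnccnc

Continuing the enumeration 3 steps past gnccgc: gnccgc → gnccgg → gnccgn → (answer).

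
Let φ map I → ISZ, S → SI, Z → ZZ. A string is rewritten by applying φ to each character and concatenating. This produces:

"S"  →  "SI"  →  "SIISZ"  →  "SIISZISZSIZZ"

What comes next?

Expanding SIISZISZSIZZ: S→SI, I→ISZ, I→ISZ, S→SI, Z→ZZ, I→ISZ, S→SI, Z→ZZ, S→SI, I→ISZ, Z→ZZ, Z→ZZ. Concatenated: SI ISZ ISZ SI ZZ ISZ SI ZZ SI ISZ ZZ ZZ.

SIISZISZSIZZISZSIZZSIISZZZZZ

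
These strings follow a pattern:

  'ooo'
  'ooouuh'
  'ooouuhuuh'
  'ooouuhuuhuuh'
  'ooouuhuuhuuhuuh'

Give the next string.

ooouuhuuhuuhuuhuuh

Each term is the previous one with uuh appended.
One more step from ooouuhuuhuuhuuh gives the answer.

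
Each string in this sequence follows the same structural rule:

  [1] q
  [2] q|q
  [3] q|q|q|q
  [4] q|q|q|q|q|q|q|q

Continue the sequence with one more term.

Each string is two copies of the previous one joined by '|'.
So the next term is two copies of q|q|q|q|q|q|q|q with '|' between the halves.

q|q|q|q|q|q|q|q|q|q|q|q|q|q|q|q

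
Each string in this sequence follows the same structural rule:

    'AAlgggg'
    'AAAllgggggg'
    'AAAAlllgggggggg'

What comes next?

Reading off run lengths: A runs 2, 3, 4; l runs 1, 2, 3; g runs 4, 6, 8 — each is linear in n, where the shown terms are n = 2, 3, 4.
For the next term, n = 5, so the run lengths are 5, 4, 10.

AAAAAllllgggggggggg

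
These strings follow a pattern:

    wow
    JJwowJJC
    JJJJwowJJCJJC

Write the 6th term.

JJJJJJJJJJwowJJCJJCJJCJJCJJC

s(k+1) = JJ·s(k)·JJC, so each term gains JJ as a prefix and JJC as a suffix.
From JJJJwowJJCJJC, 3 further steps: JJJJwowJJCJJC → JJJJJJwowJJCJJCJJC → JJJJJJJJwowJJCJJCJJCJJC → (answer).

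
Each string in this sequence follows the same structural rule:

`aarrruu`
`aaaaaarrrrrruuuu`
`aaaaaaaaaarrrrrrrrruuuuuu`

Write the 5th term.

Each string has the form a^{4n-2} r^{3n} u^{2n} (n = 1, 2, …).
Setting n = 5 gives 18, 15, 10 characters in each block.

aaaaaaaaaaaaaaaaaarrrrrrrrrrrrrrruuuuuuuuuu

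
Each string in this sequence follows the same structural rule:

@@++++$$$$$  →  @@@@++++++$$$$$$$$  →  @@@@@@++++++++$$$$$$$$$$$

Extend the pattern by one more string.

The n-th term is 2n-2 @'s then 2n +'s then 3n-1 $'s, where the shown terms are n = 2, 3, 4.
At n = 5 the blocks have lengths 8, 10, 14.

@@@@@@@@++++++++++$$$$$$$$$$$$$$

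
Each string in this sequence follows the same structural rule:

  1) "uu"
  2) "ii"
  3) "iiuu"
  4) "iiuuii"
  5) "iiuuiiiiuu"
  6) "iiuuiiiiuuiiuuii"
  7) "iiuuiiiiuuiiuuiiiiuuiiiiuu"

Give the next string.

Each term (from the third on) is the previous term followed by the one before it: term 3 = ii·uu = iiuu.
So term 8 is iiuuiiiiuuiiuuiiiiuuiiiiuu·iiuuiiiiuuiiuuii.

iiuuiiiiuuiiuuiiiiuuiiiiuuiiuuiiiiuuiiuuii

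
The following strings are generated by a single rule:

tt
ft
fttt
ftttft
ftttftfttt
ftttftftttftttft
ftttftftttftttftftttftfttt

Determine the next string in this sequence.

ftttftftttftttftftttftftttftttftftttftttft

From term 3 onward, concatenate the last term with the second-to-last: ft·tt = fttt, fttt·ft = ftttft, …
Continuing: ftttftftttftttftftttftfttt · ftttftftttftttft gives term 8.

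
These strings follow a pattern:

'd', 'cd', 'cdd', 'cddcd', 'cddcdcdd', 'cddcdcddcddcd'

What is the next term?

From term 3 onward, concatenate the last term with the second-to-last: cd·d = cdd, cdd·cd = cddcd, …
So term 7 is cddcdcddcddcd·cddcdcdd.

cddcdcddcddcdcddcdcdd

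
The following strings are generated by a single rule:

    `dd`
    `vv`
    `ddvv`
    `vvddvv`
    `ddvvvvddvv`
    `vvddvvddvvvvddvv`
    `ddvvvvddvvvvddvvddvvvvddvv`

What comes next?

This is a Fibonacci-style word recurrence s(k) = s(k−2)·s(k−1): e.g. dd·vv = ddvv.
Continuing: vvddvvddvvvvddvv · ddvvvvddvvvvddvvddvvvvddvv gives term 8.

vvddvvddvvvvddvvddvvvvddvvvvddvvddvvvvddvv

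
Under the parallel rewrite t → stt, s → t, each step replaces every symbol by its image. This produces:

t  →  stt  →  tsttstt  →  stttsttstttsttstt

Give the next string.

Rewriting the 17 symbols of stttsttstttsttstt one by one yields t stt stt stt t stt stt t stt stt stt t stt stt t stt stt; concatenated:

tsttsttstttsttstttsttsttstttsttstttsttstt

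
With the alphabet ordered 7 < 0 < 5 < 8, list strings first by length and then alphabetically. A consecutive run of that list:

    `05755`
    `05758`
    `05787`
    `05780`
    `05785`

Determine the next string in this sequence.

05788

The successor of 05785 increments the rightmost position that isn't already 8 and resets every position after it to 7.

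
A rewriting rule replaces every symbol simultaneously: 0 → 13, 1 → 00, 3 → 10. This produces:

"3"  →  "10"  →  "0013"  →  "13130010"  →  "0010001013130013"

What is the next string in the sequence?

φ(0010001013130013) expands symbol-by-symbol to 13 13 00 13 13 13 00 13 00 10 00 10 13 13 00 10; joining the 16 pieces gives the next term.

13130013131300130010001013130010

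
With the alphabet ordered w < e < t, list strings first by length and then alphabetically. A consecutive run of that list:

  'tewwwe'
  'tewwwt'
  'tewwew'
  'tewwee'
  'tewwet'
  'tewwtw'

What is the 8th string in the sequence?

Stepping forward 2 times from tewwtw: tewwtw → tewwte, then the target.

tewwtt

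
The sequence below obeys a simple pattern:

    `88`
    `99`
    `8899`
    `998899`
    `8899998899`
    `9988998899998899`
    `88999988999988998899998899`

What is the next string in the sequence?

From term 3 onward, concatenate the second-to-last term with the last: 88·99 = 8899, 99·8899 = 998899, …
The next term joins 9988998899998899 and 88999988999988998899998899.

998899889999889988999988999988998899998899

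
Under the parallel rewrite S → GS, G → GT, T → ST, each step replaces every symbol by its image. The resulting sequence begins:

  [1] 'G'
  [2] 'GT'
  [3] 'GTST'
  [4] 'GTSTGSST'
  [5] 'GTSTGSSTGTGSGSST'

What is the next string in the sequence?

GTSTGSSTGTGSGSSTGTSTGTGSGTGSGSST

φ(GTSTGSSTGTGSGSST) expands symbol-by-symbol to GT ST GS ST GT GS GS ST GT ST GT GS GT GS GS ST; joining the 16 pieces gives the next term.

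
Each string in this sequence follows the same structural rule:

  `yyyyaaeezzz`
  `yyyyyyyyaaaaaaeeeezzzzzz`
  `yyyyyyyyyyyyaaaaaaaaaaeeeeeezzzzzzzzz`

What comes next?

yyyyyyyyyyyyyyyyaaaaaaaaaaaaaaeeeeeeeezzzzzzzzzzzz

Term n consists of 4n y's, followed by 4n-2 a's, followed by 2n e's, followed by 3n z's (n = 1, 2, …).
Setting n = 4 gives 16, 14, 8, 12 characters in each block.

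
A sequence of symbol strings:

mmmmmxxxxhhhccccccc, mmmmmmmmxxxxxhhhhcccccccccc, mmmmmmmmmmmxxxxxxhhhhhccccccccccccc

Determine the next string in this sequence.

Term n consists of 3n-1 m's, followed by n+2 x's, followed by n+1 h's, followed by 3n+1 c's, where the shown terms are n = 2, 3, 4.
Setting n = 5 gives 14, 7, 6, 16 characters in each block.

mmmmmmmmmmmmmmxxxxxxxhhhhhhcccccccccccccccc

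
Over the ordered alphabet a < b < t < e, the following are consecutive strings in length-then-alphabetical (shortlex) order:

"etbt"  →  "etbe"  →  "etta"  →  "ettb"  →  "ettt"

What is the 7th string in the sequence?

Stepping forward 2 times from ettt: ettt → ette, then the target.

etea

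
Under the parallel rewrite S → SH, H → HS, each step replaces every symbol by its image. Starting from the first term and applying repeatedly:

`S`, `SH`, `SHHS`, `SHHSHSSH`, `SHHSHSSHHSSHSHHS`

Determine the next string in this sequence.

Rewriting the 16 symbols of SHHSHSSHHSSHSHHS one by one yields SH HS HS SH HS SH SH HS HS SH SH HS SH HS HS SH; concatenated:

SHHSHSSHHSSHSHHSHSSHSHHSSHHSHSSH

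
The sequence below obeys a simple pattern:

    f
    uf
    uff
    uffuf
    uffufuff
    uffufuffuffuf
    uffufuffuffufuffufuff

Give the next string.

From term 3 onward, concatenate the last term with the second-to-last: uf·f = uff, uff·uf = uffuf, …
So term 8 is uffufuffuffufuffufuff·uffufuffuffuf.

uffufuffuffufuffufuffuffufuffuffuf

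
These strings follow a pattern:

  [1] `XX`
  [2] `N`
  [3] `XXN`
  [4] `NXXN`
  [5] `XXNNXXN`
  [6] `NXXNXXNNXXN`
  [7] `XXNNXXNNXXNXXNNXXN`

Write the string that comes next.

This is a Fibonacci-style word recurrence s(k) = s(k−2)·s(k−1): e.g. XX·N = XXN.
Continuing: NXXNXXNNXXN · XXNNXXNNXXNXXNNXXN gives term 8.

NXXNXXNNXXNXXNNXXNNXXNXXNNXXN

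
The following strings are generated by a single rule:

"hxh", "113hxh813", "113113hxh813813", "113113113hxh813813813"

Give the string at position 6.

113113113113113hxh813813813813813

s(k+1) = 113·s(k)·813, so each term gains 113 as a prefix and 813 as a suffix.
From 113113113hxh813813813, 2 further steps: 113113113hxh813813813 → 113113113113hxh813813813813 → (answer).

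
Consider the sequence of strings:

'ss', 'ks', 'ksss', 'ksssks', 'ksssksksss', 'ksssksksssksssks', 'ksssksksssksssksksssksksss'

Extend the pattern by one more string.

From term 3 onward, concatenate the last term with the second-to-last: ks·ss = ksss, ksss·ks = ksssks, …
So term 8 is ksssksksssksssksksssksksss·ksssksksssksssks.

ksssksksssksssksksssksksssksssksksssksssks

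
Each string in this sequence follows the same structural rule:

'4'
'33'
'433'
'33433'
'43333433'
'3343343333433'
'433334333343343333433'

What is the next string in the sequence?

3343343333433433334333343343333433

This is a Fibonacci-style word recurrence s(k) = s(k−2)·s(k−1): e.g. 4·33 = 433.
Continuing: 3343343333433 · 433334333343343333433 gives term 8.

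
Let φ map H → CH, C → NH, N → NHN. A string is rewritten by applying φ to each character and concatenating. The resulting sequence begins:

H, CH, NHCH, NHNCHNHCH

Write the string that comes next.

NHNCHNHNNHCHNHNCHNHCH

Expanding NHNCHNHCH: N→NHN, H→CH, N→NHN, C→NH, H→CH, N→NHN, H→CH, C→NH, H→CH. Concatenated: NHN CH NHN NH CH NHN CH NH CH.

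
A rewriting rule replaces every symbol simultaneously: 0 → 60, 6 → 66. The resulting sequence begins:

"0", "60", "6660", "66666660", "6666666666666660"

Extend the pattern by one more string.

Rewriting the 16 symbols of 6666666666666660 one by one yields 66 66 66 66 66 66 66 66 66 66 66 66 66 66 66 60; concatenated:

66666666666666666666666666666660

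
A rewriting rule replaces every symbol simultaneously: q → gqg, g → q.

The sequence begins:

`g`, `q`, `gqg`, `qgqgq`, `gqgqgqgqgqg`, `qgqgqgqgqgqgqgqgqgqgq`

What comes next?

φ(qgqgqgqgqgqgqgqgqgqgq) expands symbol-by-symbol to gqg q gqg q gqg q gqg q gqg q gqg q gqg q gqg q gqg q gqg q gqg; joining the 21 pieces gives the next term.

gqgqgqgqgqgqgqgqgqgqgqgqgqgqgqgqgqgqgqgqgqg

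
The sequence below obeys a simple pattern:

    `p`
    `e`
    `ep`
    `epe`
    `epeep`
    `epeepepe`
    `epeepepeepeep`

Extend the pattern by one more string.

epeepepeepeepepeepepe

From term 3 onward, concatenate the last term with the second-to-last: e·p = ep, ep·e = epe, …
The next term joins epeepepeepeep and epeepepe.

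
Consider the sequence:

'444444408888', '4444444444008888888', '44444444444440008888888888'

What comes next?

444444444444444400008888888888888

Term n consists of 3n+1 4's, followed by n-1 0's, followed by 3n-2 8's, where the shown terms are n = 2, 3, 4.
Setting n = 5 gives 16, 4, 13 characters in each block.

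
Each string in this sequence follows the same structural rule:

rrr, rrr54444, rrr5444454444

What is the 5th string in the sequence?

rrr54444544445444454444

Each term is the previous one with 54444 appended.
From rrr5444454444, 2 further steps: rrr5444454444 → rrr544445444454444 → (answer).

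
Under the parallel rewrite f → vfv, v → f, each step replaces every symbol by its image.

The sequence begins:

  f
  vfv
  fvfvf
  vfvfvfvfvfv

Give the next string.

fvfvfvfvfvfvfvfvfvfvf

Expanding vfvfvfvfvfv: v→f, f→vfv, v→f, f→vfv, v→f, f→vfv, v→f, f→vfv, v→f, f→vfv, v→f. Concatenated: f vfv f vfv f vfv f vfv f vfv f.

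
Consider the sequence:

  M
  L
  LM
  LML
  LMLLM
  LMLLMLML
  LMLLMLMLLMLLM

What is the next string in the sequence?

Each term (from the third on) is the previous term followed by the one before it: term 3 = L·M = LM.
The next term joins LMLLMLMLLMLLM and LMLLMLML.

LMLLMLMLLMLLMLMLLMLML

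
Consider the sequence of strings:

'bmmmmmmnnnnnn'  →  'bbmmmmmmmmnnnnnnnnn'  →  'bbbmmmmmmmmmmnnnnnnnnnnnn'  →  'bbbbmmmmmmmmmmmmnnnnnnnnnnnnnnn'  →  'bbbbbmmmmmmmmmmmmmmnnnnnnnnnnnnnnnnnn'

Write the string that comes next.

The n-th term is n-1 b's then 2n+2 m's then 3n n's, where the shown terms are n = 2, 3, 4, 5, 6.
At n = 7 the blocks have lengths 6, 16, 21.

bbbbbbmmmmmmmmmmmmmmmmnnnnnnnnnnnnnnnnnnnnn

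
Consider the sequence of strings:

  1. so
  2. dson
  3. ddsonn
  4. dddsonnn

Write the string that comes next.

s(k+1) = d·s(k)·n, so each term gains d as a prefix and n as a suffix.
So the next term is d·dddsonnn·n.

ddddsonnnn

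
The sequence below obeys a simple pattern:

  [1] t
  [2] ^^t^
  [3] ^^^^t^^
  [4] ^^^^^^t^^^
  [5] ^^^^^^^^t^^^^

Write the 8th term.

^^^^^^^^^^^^^^t^^^^^^^

Each term wraps the previous one in ^^ on the left and ^ on the right.
From ^^^^^^^^t^^^^, 3 further steps: ^^^^^^^^t^^^^ → ^^^^^^^^^^t^^^^^ → ^^^^^^^^^^^^t^^^^^^ → (answer).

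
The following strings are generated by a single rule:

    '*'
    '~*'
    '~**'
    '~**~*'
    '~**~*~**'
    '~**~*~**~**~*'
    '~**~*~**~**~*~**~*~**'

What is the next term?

Each term (from the third on) is the previous term followed by the one before it: term 3 = ~*·* = ~**.
Continuing: ~**~*~**~**~*~**~*~** · ~**~*~**~**~* gives term 8.

~**~*~**~**~*~**~*~**~**~*~**~**~*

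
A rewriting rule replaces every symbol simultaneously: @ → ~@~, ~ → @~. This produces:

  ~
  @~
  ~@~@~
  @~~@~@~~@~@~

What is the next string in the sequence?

Expanding @~~@~@~~@~@~: @→~@~, ~→@~, ~→@~, @→~@~, ~→@~, @→~@~, ~→@~, ~→@~, @→~@~, ~→@~, @→~@~, ~→@~. Concatenated: ~@~ @~ @~ ~@~ @~ ~@~ @~ @~ ~@~ @~ ~@~ @~.

~@~@~@~~@~@~~@~@~@~~@~@~~@~@~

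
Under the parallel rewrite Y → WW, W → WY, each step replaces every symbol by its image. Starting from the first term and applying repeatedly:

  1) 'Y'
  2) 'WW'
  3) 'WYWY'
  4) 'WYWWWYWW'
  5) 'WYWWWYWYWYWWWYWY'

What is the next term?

WYWWWYWYWYWWWYWWWYWWWYWYWYWWWYWW

φ(WYWWWYWYWYWWWYWY) expands symbol-by-symbol to WY WW WY WY WY WW WY WW WY WW WY WY WY WW WY WW; joining the 16 pieces gives the next term.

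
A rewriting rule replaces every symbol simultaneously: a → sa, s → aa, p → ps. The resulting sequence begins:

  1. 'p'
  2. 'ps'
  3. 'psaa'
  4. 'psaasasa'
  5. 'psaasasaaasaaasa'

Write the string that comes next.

Applying the rule to each of the 16 symbols of psaasasaaasaaasa gives the pieces ps aa sa sa aa sa aa sa sa sa aa sa sa sa aa sa, which concatenate to the answer.

psaasasaaasaaasasasaaasasasaaasa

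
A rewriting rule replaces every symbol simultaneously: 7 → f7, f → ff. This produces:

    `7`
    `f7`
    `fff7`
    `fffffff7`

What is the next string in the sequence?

fffffffffffffff7

Rewriting each symbol of fffffff7: f→ff, f→ff, f→ff, f→ff, f→ff, f→ff, f→ff, 7→f7, which concatenates to ff ff ff ff ff ff ff f7.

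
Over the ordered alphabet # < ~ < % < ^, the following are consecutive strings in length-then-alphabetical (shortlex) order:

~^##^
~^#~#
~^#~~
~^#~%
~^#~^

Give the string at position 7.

~^#%~

Stepping forward 2 times from ~^#~^: ~^#~^ → ~^#%#, then the target.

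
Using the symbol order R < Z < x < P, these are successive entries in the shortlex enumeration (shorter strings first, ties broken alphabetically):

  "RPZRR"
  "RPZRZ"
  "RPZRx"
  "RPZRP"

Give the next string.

RPZZR

The successor of RPZRP increments the rightmost position that isn't already P and resets every position after it to R.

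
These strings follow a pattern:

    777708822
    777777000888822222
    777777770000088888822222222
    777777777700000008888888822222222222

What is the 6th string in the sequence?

Each string has the form 7^{2n+2} 0^{2n-1} 8^{2n} 2^{3n-1} (n = 1, 2, …).
Setting n = 6 gives 14, 11, 12, 17 characters in each block.

777777777777770000000000088888888888822222222222222222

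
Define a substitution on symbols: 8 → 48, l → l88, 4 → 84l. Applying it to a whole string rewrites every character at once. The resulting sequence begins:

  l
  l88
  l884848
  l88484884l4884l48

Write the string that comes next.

l88484884l4884l484884ll8884l484884ll8884l48

Applying the rule to each of the 17 symbols of l88484884l4884l48 gives the pieces l88 48 48 84l 48 84l 48 48 84l l88 84l 48 48 84l l88 84l 48, which concatenate to the answer.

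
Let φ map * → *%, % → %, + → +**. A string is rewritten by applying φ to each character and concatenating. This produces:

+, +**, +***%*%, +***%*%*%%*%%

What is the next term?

+***%*%*%%*%%*%%%*%%%

Replace each of the 13 characters of +***%*%*%%*%% in place — +** *% *% *% % *% % *% % % *% % % — and concatenate.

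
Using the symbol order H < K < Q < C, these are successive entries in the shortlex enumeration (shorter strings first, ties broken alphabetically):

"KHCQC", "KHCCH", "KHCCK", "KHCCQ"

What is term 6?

Advancing 2 positions from KHCCQ through KHCCQ → KHCCC reaches term 6.

KKHHH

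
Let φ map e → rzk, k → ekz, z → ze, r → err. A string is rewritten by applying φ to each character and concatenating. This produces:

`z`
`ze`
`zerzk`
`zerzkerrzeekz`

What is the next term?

φ(zerzkerrzeekz) expands symbol-by-symbol to ze rzk err ze ekz rzk err err ze rzk rzk ekz ze; joining the 13 pieces gives the next term.

zerzkerrzeekzrzkerrerrzerzkrzkekzze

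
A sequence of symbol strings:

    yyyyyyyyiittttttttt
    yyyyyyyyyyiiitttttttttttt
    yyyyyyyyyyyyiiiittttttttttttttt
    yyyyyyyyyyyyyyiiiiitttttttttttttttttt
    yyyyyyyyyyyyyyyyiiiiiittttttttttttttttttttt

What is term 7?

Term n consists of 2n+2 y's, followed by n-1 i's, followed by 3n t's, where the shown terms are n = 3, 4, 5, 6, 7.
For term 7, n = 9, so the run lengths are 20, 8, 27.

yyyyyyyyyyyyyyyyyyyyiiiiiiiittttttttttttttttttttttttttt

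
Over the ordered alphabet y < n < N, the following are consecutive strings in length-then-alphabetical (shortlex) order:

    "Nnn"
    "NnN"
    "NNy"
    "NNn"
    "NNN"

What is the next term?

yyyy

After NNN the length-3 strings are exhausted; the first length-4 string is 4 copies of y.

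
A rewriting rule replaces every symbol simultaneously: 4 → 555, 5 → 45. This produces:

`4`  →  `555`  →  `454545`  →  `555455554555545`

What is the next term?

Rewriting the 15 symbols of 555455554555545 one by one yields 45 45 45 555 45 45 45 45 555 45 45 45 45 555 45; concatenated:

454545555454545455554545454555545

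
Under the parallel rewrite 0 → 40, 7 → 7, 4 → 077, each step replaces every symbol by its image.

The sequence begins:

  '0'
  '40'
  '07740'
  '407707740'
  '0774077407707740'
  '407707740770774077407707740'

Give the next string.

Rewriting the 27 symbols of 407707740770774077407707740 one by one yields 077 40 7 7 40 7 7 077 40 7 7 40 7 7 077 40 7 7 077 40 7 7 40 7 7 077 40; concatenated:

077407740770774077407707740770774077407707740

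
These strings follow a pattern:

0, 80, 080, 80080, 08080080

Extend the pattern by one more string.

8008008080080

From term 3 onward, concatenate the second-to-last term with the last: 0·80 = 080, 80·080 = 80080, …
Continuing: 80080 · 08080080 gives term 6.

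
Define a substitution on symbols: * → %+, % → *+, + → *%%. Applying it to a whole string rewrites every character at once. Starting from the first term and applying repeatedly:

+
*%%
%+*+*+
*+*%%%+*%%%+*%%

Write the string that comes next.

Replace each of the 15 characters of *+*%%%+*%%%+*%% in place — %+ *%% %+ *+ *+ *+ *%% %+ *+ *+ *+ *%% %+ *+ *+ — and concatenate.

%+*%%%+*+*+*+*%%%+*+*+*+*%%%+*+*+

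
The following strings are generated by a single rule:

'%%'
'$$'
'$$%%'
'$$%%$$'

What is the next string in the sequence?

From term 3 onward, concatenate the last term with the second-to-last: $$·%% = $$%%, $$%%·$$ = $$%%$$, …
The next term joins $$%%$$ and $$%%.

$$%%$$$$%%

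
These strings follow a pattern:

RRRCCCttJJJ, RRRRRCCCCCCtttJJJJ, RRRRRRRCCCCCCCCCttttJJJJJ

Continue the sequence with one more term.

Reading off run lengths: R runs 3, 5, 7; C runs 3, 6, 9; t runs 2, 3, 4; J runs 3, 4, 5 — each is linear in n (n = 1, 2, …).
At n = 4 the blocks have lengths 9, 12, 5, 6.

RRRRRRRRRCCCCCCCCCCCCtttttJJJJJJ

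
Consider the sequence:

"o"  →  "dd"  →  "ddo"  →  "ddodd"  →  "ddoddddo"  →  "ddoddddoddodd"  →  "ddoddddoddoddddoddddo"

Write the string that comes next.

ddoddddoddoddddoddddoddoddddoddodd

From term 3 onward, concatenate the last term with the second-to-last: dd·o = ddo, ddo·dd = ddodd, …
So term 8 is ddoddddoddoddddoddddo·ddoddddoddodd.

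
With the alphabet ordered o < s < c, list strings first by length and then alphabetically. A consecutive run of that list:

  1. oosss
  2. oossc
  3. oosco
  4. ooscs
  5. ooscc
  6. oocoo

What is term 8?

oococ

Advancing 2 positions from oocoo through oocoo → oocos reaches term 8.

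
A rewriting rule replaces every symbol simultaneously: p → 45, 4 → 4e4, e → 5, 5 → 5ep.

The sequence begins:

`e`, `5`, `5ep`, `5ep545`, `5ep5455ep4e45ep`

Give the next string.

5ep5455ep4e45ep5ep5454e454e45ep545

Applying the rule to each of the 15 symbols of 5ep5455ep4e45ep gives the pieces 5ep 5 45 5ep 4e4 5ep 5ep 5 45 4e4 5 4e4 5ep 5 45, which concatenate to the answer.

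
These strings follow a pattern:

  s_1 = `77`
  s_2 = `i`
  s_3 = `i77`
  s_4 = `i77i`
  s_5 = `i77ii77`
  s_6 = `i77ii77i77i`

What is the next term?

From term 3 onward, concatenate the last term with the second-to-last: i·77 = i77, i77·i = i77i, …
Continuing: i77ii77i77i · i77ii77 gives term 7.

i77ii77i77ii77ii77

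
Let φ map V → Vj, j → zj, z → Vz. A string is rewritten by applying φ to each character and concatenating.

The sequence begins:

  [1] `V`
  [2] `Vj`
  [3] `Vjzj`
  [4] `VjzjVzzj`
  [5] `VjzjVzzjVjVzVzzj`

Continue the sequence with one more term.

φ(VjzjVzzjVjVzVzzj) expands symbol-by-symbol to Vj zj Vz zj Vj Vz Vz zj Vj zj Vj Vz Vj Vz Vz zj; joining the 16 pieces gives the next term.

VjzjVzzjVjVzVzzjVjzjVjVzVjVzVzzj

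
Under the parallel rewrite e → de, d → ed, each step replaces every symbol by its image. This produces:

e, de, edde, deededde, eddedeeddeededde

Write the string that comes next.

deededdeeddedeededdedeeddeededde

Applying the rule to each of the 16 symbols of eddedeeddeededde gives the pieces de ed ed de ed de de ed ed de de ed de ed ed de, which concatenate to the answer.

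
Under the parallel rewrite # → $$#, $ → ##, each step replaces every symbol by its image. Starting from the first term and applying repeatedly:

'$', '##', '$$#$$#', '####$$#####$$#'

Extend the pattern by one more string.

Applying the rule to each of the 14 symbols of ####$$#####$$# gives the pieces $$# $$# $$# $$# ## ## $$# $$# $$# $$# $$# ## ## $$#, which concatenate to the answer.

$$#$$#$$#$$#####$$#$$#$$#$$#$$#####$$#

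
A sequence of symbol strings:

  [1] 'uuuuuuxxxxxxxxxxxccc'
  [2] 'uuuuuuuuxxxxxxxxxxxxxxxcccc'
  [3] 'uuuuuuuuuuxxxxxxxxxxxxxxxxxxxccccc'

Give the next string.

Each string has the form u^{2n} x^{4n-1} c^{n}, where the shown terms are n = 3, 4, 5.
Setting n = 6 gives 12, 23, 6 characters in each block.

uuuuuuuuuuuuxxxxxxxxxxxxxxxxxxxxxxxcccccc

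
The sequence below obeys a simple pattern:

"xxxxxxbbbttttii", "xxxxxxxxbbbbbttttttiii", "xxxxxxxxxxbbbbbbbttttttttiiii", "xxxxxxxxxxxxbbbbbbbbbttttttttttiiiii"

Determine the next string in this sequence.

xxxxxxxxxxxxxxbbbbbbbbbbbttttttttttttiiiiii

Reading off run lengths: x runs 6, 8, 10, 12; b runs 3, 5, 7, 9; t runs 4, 6, 8, 10; i runs 2, 3, 4, 5 — each is linear in n, where the shown terms are n = 2, 3, 4, 5.
At n = 6 the blocks have lengths 14, 11, 12, 6.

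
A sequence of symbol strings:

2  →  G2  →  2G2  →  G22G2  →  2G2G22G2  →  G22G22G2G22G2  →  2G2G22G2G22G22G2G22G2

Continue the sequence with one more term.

From term 3 onward, concatenate the second-to-last term with the last: 2·G2 = 2G2, G2·2G2 = G22G2, …
The next term joins G22G22G2G22G2 and 2G2G22G2G22G22G2G22G2.

G22G22G2G22G22G2G22G2G22G22G2G22G2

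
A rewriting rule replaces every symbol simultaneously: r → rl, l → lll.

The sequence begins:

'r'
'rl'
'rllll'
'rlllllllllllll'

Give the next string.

Applying the rule to each of the 14 symbols of rlllllllllllll gives the pieces rl lll lll lll lll lll lll lll lll lll lll lll lll lll, which concatenate to the answer.

rllllllllllllllllllllllllllllllllllllllll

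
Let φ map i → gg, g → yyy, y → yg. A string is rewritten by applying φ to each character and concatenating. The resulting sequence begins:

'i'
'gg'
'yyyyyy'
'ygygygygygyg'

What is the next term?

ygyyyygyyyygyyyygyyyygyyyygyyy

Rewriting each symbol of ygygygygygyg: y→yg, g→yyy, y→yg, g→yyy, y→yg, g→yyy, y→yg, g→yyy, y→yg, g→yyy, y→yg, g→yyy, which concatenates to yg yyy yg yyy yg yyy yg yyy yg yyy yg yyy.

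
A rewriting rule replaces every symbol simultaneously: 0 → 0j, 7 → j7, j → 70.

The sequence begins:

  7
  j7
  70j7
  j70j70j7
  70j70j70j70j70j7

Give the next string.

Rewriting the 16 symbols of 70j70j70j70j70j7 one by one yields j7 0j 70 j7 0j 70 j7 0j 70 j7 0j 70 j7 0j 70 j7; concatenated:

j70j70j70j70j70j70j70j70j70j70j7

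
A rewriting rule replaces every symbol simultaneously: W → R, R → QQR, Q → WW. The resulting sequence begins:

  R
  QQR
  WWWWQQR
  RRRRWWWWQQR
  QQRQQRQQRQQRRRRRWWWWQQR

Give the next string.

WWWWQQRWWWWQQRWWWWQQRWWWWQQRQQRQQRQQRQQRRRRRWWWWQQR

Replace each of the 23 characters of QQRQQRQQRQQRRRRRWWWWQQR in place — WW WW QQR WW WW QQR WW WW QQR WW WW QQR QQR QQR QQR QQR R R R R WW WW QQR — and concatenate.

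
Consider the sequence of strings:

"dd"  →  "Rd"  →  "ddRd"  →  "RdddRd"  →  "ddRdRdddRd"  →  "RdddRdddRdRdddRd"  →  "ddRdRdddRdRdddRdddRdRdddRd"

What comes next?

Each term (from the third on) is the two preceding terms concatenated in order: term 3 = dd·Rd = ddRd.
The next term joins RdddRdddRdRdddRd and ddRdRdddRdRdddRdddRdRdddRd.

RdddRdddRdRdddRdddRdRdddRdRdddRdddRdRdddRd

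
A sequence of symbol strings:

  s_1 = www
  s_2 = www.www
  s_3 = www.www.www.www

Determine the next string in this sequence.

Every step duplicates the string with '.' between the halves.
Doubling www.www.www.www with '.' between the halves:

www.www.www.www.www.www.www.www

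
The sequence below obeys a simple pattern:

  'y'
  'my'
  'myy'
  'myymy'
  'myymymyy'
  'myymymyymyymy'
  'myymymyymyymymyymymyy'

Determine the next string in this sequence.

This is a Fibonacci-style word recurrence s(k) = s(k−1)·s(k−2): e.g. my·y = myy.
So term 8 is myymymyymyymymyymymyy·myymymyymyymy.

myymymyymyymymyymymyymyymymyymyymy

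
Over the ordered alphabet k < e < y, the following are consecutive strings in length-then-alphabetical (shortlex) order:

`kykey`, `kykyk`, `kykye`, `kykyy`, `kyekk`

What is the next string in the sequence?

Find the rightmost character of kyekk below y, bump it to the next letter, and reset everything to its right to k.

kyeke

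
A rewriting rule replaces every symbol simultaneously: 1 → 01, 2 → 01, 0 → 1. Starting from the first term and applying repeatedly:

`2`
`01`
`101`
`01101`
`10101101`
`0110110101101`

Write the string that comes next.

101011010110110101101

Applying the rule to each of the 13 symbols of 0110110101101 gives the pieces 1 01 01 1 01 01 1 01 1 01 01 1 01, which concatenate to the answer.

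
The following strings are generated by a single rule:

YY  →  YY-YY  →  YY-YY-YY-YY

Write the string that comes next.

s(k+1) = s(k)·-·s(k) — each term doubles the last with '-' between the halves.
So the next term is two copies of YY-YY-YY-YY with '-' between the halves.

YY-YY-YY-YY-YY-YY-YY-YY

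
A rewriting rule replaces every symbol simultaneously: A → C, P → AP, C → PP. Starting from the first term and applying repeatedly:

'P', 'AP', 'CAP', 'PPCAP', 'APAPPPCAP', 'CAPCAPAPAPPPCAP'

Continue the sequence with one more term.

PPCAPPPCAPCAPCAPAPAPPPCAP

Applying the rule to each of the 15 symbols of CAPCAPAPAPPPCAP gives the pieces PP C AP PP C AP C AP C AP AP AP PP C AP, which concatenate to the answer.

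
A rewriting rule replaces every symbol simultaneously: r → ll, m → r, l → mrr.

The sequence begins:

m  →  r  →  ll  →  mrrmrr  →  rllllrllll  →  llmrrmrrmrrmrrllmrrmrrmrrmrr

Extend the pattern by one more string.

Replace each of the 28 characters of llmrrmrrmrrmrrllmrrmrrmrrmrr in place — mrr mrr r ll ll r ll ll r ll ll r ll ll mrr mrr r ll ll r ll ll r ll ll r ll ll — and concatenate.

mrrmrrrllllrllllrllllrllllmrrmrrrllllrllllrllllrllll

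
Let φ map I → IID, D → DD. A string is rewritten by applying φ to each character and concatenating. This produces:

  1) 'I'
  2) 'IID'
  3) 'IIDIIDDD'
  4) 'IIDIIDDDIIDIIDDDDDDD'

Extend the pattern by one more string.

IIDIIDDDIIDIIDDDDDDDIIDIIDDDIIDIIDDDDDDDDDDDDDDD

Applying the rule to each of the 20 symbols of IIDIIDDDIIDIIDDDDDDD gives the pieces IID IID DD IID IID DD DD DD IID IID DD IID IID DD DD DD DD DD DD DD, which concatenate to the answer.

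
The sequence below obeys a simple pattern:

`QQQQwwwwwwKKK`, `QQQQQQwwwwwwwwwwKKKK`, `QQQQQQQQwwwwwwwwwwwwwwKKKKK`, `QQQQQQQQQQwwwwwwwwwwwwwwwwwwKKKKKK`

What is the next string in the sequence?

Reading off run lengths: Q runs 4, 6, 8, 10; w runs 6, 10, 14, 18; K runs 3, 4, 5, 6 — each is linear in n (n = 1, 2, …).
Setting n = 5 gives 12, 22, 7 characters in each block.

QQQQQQQQQQQQwwwwwwwwwwwwwwwwwwwwwwKKKKKKK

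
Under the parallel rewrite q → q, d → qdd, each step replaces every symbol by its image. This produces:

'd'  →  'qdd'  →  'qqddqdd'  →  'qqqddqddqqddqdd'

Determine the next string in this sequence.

qqqqddqddqqddqddqqqddqddqqddqdd

φ(qqqddqddqqddqdd) expands symbol-by-symbol to q q q qdd qdd q qdd qdd q q qdd qdd q qdd qdd; joining the 15 pieces gives the next term.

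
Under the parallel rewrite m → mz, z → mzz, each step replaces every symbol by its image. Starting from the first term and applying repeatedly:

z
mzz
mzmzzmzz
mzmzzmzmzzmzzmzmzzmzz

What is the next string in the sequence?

Rewriting the 21 symbols of mzmzzmzmzzmzzmzmzzmzz one by one yields mz mzz mz mzz mzz mz mzz mz mzz mzz mz mzz mzz mz mzz mz mzz mzz mz mzz mzz; concatenated:

mzmzzmzmzzmzzmzmzzmzmzzmzzmzmzzmzzmzmzzmzmzzmzzmzmzzmzz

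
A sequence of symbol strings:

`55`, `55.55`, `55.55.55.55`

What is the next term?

Each string is two copies of the previous one joined by '.'.
One more doubling of 55.55.55.55 gives the answer.

55.55.55.55.55.55.55.55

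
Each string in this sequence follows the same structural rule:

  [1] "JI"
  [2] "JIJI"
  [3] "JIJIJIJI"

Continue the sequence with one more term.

JIJIJIJIJIJIJIJI

Each string is two copies of the previous one concatenated.
So the next term is two copies of JIJIJIJI.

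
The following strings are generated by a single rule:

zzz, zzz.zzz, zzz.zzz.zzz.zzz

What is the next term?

zzz.zzz.zzz.zzz.zzz.zzz.zzz.zzz

Every step duplicates the string with '.' between the halves.
One more doubling of zzz.zzz.zzz.zzz gives the answer.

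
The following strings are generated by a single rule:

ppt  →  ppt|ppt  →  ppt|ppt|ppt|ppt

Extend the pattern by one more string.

Every step duplicates the string with '|' between the halves.
Doubling ppt|ppt|ppt|ppt with '|' between the halves:

ppt|ppt|ppt|ppt|ppt|ppt|ppt|ppt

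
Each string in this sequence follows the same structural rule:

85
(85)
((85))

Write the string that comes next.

(((85)))

Every step adds ( to the front and ) to the end of the previous string.
So the next term is (·((85))·).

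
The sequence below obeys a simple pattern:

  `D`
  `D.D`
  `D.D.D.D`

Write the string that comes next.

D.D.D.D.D.D.D.D

s(k+1) = s(k)·.·s(k) — each term doubles the last with '.' between the halves.
So the next term is two copies of D.D.D.D with '.' between the halves.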